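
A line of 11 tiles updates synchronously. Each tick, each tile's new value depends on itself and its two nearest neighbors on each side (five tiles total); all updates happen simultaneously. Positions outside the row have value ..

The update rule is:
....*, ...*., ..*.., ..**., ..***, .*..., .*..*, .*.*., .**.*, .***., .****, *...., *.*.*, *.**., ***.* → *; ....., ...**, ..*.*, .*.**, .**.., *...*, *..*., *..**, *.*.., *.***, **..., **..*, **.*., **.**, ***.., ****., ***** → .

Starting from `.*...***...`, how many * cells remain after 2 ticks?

***..**..*.
**...*...**
count of *: 5

5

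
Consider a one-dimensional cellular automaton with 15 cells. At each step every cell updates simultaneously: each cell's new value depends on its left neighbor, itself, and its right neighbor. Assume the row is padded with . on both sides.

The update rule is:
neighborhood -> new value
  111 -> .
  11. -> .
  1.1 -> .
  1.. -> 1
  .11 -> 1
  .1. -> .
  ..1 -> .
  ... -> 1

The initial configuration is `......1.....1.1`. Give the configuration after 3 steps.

.111....11.1...

11111..1111....
1....1.1...1111
.111....11.1...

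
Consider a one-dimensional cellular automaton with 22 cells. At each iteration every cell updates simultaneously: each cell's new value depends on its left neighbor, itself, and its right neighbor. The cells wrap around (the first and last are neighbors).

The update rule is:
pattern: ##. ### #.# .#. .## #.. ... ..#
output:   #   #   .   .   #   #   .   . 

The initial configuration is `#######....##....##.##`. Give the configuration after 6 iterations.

##########.#####.##.##

########...###...##.##
#########..####..##.##
##########.#####.##.##
##########.#####.##.##  (fixed point — unchanged through iteration 6)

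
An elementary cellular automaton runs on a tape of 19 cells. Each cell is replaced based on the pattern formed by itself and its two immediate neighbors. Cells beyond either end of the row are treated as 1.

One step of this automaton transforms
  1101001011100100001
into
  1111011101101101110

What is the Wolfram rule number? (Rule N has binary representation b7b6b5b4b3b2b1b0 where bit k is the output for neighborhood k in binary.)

231

position 0: 111 → 1  (bit 7 = 1)
position 1: 110 → 1  (bit 6 = 1)
position 2: 101 → 1  (bit 5 = 1)
position 4: 100 → 0  (bit 4 = 0)
position 8: 011 → 0  (bit 3 = 0)
position 3: 010 → 1  (bit 2 = 1)
position 5: 001 → 1  (bit 1 = 1)
position 15: 000 → 1  (bit 0 = 1)
bits b7..b0 = 11100111 = 231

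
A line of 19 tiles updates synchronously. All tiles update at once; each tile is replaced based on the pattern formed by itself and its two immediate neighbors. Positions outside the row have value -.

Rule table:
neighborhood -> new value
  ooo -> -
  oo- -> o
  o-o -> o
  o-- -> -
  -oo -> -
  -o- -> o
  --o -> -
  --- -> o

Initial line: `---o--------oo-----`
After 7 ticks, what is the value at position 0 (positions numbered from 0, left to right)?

oo-o-oooooo--o-oooo
-oooo-----o--oo---o
----o-ooo-o---o-o-o
ooo-oo--ooo-o-ooooo
--oo-o----oooo----o
o--ooo-oo----o-oo-o
o----oo-o-oo-oo-ooo
position 0 holds o

o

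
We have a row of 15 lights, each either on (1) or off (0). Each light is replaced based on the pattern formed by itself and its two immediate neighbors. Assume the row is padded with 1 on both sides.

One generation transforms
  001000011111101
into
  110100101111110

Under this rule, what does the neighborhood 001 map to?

1

At position 1 the neighborhood is 001; the next row has 1 there.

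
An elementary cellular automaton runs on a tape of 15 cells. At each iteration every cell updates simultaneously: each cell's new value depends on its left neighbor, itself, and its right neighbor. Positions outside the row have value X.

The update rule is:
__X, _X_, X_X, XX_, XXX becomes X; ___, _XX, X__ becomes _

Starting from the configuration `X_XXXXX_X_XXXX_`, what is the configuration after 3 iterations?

XX_XXXXXXX_XXXX
XXX_XXXXXXX_XXX
XXXX_XXXXXXX_XX

XXXX_XXXXXXX_XX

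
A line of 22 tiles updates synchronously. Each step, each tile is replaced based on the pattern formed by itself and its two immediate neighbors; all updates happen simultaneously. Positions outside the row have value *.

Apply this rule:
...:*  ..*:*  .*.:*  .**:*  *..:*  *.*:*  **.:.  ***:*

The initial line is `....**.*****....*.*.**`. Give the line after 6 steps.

*****.*****.**********
****.*****.***********
***.*****.************
**.*****.*************
*.*****.**************
.*****.***************

.*****.***************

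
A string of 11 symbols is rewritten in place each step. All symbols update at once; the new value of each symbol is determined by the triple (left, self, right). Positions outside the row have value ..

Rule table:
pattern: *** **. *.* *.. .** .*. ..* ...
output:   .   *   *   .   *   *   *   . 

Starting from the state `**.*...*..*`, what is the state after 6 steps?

****..**.**
*..*.******
*.****....*
***..*...**
*.*.**..***
******.**.*

******.**.*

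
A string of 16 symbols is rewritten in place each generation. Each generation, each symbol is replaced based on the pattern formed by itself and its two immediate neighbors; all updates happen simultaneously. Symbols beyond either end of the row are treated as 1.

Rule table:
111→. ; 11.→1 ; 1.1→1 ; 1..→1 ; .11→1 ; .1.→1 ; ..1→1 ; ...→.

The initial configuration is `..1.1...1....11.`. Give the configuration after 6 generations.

11.11.11.11....1

111111.111..1111
.....111.1111...
1...11.111..11.1
11.11111.1111111
.111...111......
11.11.11.11....1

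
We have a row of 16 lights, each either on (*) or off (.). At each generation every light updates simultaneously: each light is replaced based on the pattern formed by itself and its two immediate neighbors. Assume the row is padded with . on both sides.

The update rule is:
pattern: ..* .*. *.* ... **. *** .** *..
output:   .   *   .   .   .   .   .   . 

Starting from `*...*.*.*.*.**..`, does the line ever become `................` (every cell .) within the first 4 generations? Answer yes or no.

no

*...*.*.*.*.....
*...*.*.*.*.....  (fixed point — unchanged through generation 4)
generation 4 is *...*.*.*.*....., still not uniform .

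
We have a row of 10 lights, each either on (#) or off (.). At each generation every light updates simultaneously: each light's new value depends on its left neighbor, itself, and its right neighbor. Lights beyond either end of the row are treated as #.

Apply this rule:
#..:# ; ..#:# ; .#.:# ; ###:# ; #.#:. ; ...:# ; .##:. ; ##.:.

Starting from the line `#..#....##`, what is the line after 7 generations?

##.###.###

.#######.#
..#####...
##.###.###
#...#...##
.#######.#  (repeats generation 1; period 4)
generation 7: ##.###.###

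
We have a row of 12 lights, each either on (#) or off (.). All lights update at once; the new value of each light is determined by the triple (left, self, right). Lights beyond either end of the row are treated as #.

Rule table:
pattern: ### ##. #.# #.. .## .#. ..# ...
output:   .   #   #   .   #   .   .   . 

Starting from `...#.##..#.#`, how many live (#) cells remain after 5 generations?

1

generation 1: ....###...##
generation 2: ....#.#...#.
generation 3: .....#.....#
generation 4: ...........#
generation 5: ...........#
count of #: 1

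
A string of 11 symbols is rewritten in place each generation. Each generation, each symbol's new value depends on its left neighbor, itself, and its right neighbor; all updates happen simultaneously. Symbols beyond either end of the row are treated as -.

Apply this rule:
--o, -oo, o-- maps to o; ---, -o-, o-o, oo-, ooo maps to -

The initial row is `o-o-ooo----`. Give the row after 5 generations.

o--o-------

----o--o---
---o-oo-o--
--o--o---o-
-o-oo-o-o-o
o--o-------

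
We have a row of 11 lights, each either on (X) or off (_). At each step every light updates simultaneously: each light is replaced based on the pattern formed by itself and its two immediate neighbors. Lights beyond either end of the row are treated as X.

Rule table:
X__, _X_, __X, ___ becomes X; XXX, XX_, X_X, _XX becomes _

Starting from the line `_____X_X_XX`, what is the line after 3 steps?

XXXXXXX____

XXXXXX_X___
_______XXXX
XXXXXXX____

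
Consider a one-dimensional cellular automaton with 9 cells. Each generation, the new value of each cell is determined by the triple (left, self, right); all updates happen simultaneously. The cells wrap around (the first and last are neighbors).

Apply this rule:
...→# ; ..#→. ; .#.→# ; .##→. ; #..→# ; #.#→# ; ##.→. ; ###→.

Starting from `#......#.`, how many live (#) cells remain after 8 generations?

1

generation 1: ######.##
generation 2: ......#..
generation 3: #####.###
generation 4: .....#...
generation 5: ####.####
generation 6: ....#....
generation 7: ###.#####
generation 8: ...#.....
count of #: 1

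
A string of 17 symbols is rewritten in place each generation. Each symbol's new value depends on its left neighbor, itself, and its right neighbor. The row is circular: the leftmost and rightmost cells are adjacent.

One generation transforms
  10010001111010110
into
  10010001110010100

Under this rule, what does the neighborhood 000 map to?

At position 5 the neighborhood is 000; the next row has 0 there.

0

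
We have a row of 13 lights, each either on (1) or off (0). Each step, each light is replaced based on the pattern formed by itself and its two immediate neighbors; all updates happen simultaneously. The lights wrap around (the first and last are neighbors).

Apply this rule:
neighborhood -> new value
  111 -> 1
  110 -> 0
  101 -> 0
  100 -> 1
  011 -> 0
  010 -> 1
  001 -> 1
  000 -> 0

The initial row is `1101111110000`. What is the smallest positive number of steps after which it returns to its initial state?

21

step 1: 0000111101001
step 2: 1001011001111
step 3: 0111000110111
step 4: 0010101000010
step 5: 0110101100111
step 6: 0000100011010
step 7: 0001110100011
step 8: 1010100110100
step 9: 1010111000111
step 10: 0010010101011
step 11: 1111110101000
step 12: 0111100101101
step 13: 0011011100001
step 14: 1100001010011
step 15: 1010011011101
step 16: 0011100001000
step 17: 0101010011100
step 18: 1101011101010
step 19: 0001001001010
step 20: 0011111111011
step 21: 1101111110000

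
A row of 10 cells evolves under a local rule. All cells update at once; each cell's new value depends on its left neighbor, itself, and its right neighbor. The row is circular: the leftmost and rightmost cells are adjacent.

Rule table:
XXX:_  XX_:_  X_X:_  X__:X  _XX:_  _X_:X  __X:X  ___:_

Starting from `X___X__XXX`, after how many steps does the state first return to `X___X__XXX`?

6

_X_XXXX___
XX_____X__
__X___XXXX
XXXX_X____
_____XX__X
X___X__XXX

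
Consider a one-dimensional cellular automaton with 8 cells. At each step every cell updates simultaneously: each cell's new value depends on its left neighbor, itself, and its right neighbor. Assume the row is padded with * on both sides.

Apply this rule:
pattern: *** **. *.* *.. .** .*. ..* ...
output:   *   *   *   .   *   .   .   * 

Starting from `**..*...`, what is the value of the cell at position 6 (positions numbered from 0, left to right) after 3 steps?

**....*.
**.**..*
*****..*
position 6 holds .

.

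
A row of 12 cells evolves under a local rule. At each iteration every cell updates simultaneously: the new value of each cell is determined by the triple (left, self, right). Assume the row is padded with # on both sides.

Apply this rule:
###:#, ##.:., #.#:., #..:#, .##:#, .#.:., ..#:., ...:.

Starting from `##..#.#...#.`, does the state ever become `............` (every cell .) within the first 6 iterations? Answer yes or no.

no

#.#....#....
...#....#...
#...#....#..
.#...#....#.
..#...#.....
#..#...#....
iteration 6 is #..#...#...., still not uniform .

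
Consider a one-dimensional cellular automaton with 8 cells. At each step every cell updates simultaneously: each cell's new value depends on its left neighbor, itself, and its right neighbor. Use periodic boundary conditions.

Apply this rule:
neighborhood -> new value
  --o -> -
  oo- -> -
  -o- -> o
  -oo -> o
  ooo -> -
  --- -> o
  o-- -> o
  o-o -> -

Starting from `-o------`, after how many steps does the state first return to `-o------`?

-ooooooo
-o------

2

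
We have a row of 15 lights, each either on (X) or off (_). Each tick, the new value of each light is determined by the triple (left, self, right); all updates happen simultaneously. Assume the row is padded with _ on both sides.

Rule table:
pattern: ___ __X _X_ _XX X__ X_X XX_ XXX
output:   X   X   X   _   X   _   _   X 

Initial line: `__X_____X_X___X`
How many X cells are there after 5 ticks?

12

XXXXXXXXX_XXXXX
_XXXXXXX___XXX_
X_XXXXX_XXX_X_X
X__XXX___X__X_X
XXX_X_XXXXXXX_X
count of X: 12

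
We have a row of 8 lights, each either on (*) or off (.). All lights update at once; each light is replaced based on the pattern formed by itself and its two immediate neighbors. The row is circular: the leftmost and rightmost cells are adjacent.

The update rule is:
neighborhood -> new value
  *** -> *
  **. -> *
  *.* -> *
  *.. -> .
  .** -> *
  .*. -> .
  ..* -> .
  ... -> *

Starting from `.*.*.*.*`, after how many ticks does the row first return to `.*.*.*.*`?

*.*.*.*.
.*.*.*.*

2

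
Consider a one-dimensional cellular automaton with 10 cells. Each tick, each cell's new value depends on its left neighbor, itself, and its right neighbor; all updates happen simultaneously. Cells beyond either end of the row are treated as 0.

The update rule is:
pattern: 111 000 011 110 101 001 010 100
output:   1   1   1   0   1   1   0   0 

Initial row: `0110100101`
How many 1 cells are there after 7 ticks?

1101001010
1010010100
0100101001
1001010010
0010100100
1101001001
1010010010
count of 1: 4

4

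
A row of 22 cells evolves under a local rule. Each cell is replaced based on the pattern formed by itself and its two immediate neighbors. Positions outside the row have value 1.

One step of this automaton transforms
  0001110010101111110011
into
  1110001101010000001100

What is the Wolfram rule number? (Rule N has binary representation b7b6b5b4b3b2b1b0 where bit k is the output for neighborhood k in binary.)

position 4: 111 → 0  (bit 7 = 0)
position 5: 110 → 0  (bit 6 = 0)
position 9: 101 → 1  (bit 5 = 1)
position 0: 100 → 1  (bit 4 = 1)
position 3: 011 → 0  (bit 3 = 0)
position 8: 010 → 0  (bit 2 = 0)
position 2: 001 → 1  (bit 1 = 1)
position 1: 000 → 1  (bit 0 = 1)
bits b7..b0 = 00110011 = 51

51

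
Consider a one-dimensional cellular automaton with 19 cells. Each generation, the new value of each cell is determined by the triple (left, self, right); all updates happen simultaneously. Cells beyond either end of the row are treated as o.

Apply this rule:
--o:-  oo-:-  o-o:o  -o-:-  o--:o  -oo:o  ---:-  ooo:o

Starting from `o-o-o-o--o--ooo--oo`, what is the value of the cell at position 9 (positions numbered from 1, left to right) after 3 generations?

-o-o-o-o--o-oo-o-oo
o-o-o-o-o--oo-o-ooo
-o-o-o-o-o-o-o-oooo
position 9 holds -

-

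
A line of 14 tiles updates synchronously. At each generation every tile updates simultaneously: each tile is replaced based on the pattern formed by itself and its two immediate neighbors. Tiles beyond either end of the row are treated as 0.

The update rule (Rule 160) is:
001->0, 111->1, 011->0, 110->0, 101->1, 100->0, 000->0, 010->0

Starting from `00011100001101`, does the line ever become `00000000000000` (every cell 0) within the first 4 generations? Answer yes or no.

yes

00001000000010
00000000000000
all cells are 0 at generation 2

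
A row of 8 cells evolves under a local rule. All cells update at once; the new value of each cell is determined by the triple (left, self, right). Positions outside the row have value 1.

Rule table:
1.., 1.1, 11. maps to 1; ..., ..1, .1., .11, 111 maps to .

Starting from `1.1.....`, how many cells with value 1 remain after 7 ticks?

6

tick 1: 11.1....
tick 2: .11.1...
tick 3: 1.11.1..
tick 4: 11.11.1.
tick 5: .11.11.1
tick 6: 1.11.11.
tick 7: 11.11.11
count of 1: 6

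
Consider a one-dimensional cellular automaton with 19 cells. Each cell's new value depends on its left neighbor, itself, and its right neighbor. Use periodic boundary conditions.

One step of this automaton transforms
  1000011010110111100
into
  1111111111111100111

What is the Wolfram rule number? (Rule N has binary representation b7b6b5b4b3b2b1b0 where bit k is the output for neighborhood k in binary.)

position 14: 111 → 0  (bit 7 = 0)
position 6: 110 → 1  (bit 6 = 1)
position 7: 101 → 1  (bit 5 = 1)
position 1: 100 → 1  (bit 4 = 1)
position 5: 011 → 1  (bit 3 = 1)
position 0: 010 → 1  (bit 2 = 1)
position 4: 001 → 1  (bit 1 = 1)
position 2: 000 → 1  (bit 0 = 1)
bits b7..b0 = 01111111 = 127

127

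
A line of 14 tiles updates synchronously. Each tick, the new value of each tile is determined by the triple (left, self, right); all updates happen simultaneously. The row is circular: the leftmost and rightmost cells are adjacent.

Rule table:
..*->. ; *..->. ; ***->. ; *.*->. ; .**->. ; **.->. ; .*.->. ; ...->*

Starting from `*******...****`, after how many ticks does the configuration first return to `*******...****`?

2

........*.....
*******...****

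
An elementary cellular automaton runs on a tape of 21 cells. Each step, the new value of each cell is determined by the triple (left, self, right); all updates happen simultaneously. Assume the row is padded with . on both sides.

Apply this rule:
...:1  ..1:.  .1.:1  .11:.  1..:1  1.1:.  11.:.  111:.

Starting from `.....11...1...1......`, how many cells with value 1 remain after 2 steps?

1111...11.111.1111111
....11...............
count of 1: 2

2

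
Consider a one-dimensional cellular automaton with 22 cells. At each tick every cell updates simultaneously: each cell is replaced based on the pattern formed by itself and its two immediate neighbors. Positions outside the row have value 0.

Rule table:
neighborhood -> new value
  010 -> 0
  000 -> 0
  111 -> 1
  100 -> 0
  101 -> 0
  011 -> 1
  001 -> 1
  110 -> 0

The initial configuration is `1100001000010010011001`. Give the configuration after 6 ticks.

tick 1: 1000010000100100110010
tick 2: 0000100001001001100100
tick 3: 0001000010010011001000
tick 4: 0010000100100110010000
tick 5: 0100001001001100100000
tick 6: 1000010010011001000000

1000010010011001000000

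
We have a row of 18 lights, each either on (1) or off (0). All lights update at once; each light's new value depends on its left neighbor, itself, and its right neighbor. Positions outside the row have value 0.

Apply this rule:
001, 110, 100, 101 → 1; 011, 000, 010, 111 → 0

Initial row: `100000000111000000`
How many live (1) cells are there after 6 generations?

11

010000001001100000
101000010110110000
010100101011011000
101011010101101100
010101101010110110
101010110101011011
count of 1: 11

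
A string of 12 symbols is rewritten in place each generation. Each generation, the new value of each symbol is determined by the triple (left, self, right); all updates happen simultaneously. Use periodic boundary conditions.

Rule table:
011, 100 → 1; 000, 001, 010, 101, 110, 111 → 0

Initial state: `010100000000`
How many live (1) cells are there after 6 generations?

000010000000
000001000000
000000100000
000000010000
000000001000
000000000100
count of 1: 1

1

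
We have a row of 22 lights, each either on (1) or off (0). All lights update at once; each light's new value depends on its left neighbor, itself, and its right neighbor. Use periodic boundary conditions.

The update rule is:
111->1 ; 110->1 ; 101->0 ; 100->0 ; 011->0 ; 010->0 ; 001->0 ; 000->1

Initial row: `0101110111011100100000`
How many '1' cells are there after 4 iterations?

iteration 1: 0000110011001100001111
iteration 2: 0110010001000101100111
iteration 3: 0010000100010000100011
iteration 4: 0000110001000110001001
count of 1: 7

7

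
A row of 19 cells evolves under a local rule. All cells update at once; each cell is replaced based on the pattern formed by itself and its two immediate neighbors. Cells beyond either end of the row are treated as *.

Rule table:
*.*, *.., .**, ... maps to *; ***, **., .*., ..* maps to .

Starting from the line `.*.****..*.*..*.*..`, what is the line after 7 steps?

*.*.*.*.*.*..*..**.

*.**...*..*.*..*.*.
.**.**..*..*.*..*.*
**.**.*..*..*.*..**
..**.*.*..*..*.*.*.
*.*.*.*.*..*..*.*.*
.*.*.*.*.*..*..*.**
*.*.*.*.*.*..*..**.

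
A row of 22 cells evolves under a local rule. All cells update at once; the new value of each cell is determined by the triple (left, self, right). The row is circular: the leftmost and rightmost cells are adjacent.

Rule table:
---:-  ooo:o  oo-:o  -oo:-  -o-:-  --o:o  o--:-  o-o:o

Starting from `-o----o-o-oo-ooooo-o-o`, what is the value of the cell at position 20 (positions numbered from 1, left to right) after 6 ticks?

tick 1: o----o-o-o-oo-ooooo-o-
tick 2: ----o-o-o-o-oo-ooooo-o
tick 3: ---o-o-o-o-o-oo-ooooo-
tick 4: --o-o-o-o-o-o-oo-oooo-
tick 5: -o-o-o-o-o-o-o-oo-ooo-
tick 6: o-o-o-o-o-o-o-o-oo-oo-
position 20 holds o

o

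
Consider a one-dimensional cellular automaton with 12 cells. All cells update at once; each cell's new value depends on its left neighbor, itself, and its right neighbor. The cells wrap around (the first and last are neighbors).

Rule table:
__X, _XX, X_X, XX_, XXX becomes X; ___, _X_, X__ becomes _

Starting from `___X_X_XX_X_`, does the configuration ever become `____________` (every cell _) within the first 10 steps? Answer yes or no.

no

__X_X_XXXX__
_X_X_XXXXX__
X_X_XXXXXX__
_X_XXXXXXX_X
X_XXXXXXXXX_
_XXXXXXXXXXX
XXXXXXXXXXXX
XXXXXXXXXXXX  (fixed point — unchanged through step 10)
step 10 is XXXXXXXXXXXX, still not uniform _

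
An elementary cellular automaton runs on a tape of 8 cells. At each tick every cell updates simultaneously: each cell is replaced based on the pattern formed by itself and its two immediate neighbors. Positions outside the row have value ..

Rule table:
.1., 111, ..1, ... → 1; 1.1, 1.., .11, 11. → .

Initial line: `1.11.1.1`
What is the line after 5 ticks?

tick 1: 1....1.1
tick 2: 1.1111.1
tick 3: 1..11..1
tick 4: 1.1...11
tick 5: 1.1.11..

1.1.11..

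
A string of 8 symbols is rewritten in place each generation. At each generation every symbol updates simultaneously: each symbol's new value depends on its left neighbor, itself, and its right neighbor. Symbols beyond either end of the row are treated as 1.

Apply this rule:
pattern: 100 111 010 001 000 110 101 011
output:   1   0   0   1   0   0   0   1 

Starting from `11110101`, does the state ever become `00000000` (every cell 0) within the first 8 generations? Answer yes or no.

no

00000001
10000011
01000110
00101100
11001011
00110010
11101100
00001011
generation 8 is 00001011, still not uniform 0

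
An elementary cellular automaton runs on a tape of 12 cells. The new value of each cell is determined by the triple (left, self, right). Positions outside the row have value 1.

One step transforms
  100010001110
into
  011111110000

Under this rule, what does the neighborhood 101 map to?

0

At position 11 the neighborhood is 101; the next row has 0 there.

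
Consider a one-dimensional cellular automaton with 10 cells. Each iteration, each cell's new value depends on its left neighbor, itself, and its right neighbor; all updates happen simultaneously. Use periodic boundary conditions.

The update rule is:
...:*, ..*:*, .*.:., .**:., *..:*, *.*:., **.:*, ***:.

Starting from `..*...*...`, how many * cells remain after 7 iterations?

8

**.***.***
.*...*....
*.***.****
*...*.....
.***.*****
...*.....*
***.*****.
count of *: 8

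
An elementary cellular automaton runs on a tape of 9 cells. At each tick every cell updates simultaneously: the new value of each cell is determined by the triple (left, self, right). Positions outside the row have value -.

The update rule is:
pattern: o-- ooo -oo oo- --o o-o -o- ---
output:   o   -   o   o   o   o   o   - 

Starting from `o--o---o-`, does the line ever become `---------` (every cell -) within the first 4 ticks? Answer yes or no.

no

ooooo-ooo
o---ooo-o
oo-oo-ooo
ooooooo-o
tick 4 is ooooooo-o, still not uniform -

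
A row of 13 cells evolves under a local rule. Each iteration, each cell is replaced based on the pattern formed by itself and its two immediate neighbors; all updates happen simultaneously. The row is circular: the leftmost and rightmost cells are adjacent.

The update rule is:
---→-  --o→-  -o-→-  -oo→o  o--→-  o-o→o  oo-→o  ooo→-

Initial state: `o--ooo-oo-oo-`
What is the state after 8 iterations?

----oo-------

---o-oooooooo
----oo------o
----oo-------
----oo-------  (fixed point — unchanged through iteration 8)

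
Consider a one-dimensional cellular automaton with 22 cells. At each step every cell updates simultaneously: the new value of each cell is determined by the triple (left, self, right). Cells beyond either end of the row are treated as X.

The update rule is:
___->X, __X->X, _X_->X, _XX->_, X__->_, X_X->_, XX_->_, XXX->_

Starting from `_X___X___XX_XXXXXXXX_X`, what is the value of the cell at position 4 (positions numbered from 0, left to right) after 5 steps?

_X_XXX_XX_____________
_X________XXXXXXXXXXXX
_X_XXXXXXX____________
_X_________XXXXXXXXXXX
_X_XXXXXXXX___________
position 4 holds X

X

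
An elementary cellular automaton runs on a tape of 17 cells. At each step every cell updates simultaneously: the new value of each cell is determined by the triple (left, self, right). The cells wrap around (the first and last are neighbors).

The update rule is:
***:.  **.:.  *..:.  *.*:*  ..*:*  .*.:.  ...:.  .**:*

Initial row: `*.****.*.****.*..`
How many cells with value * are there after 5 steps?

.**...*.**...*..*
**...*.**...*..*.
*...*.**...*..*.*
...*.**...*..*.**
..*.**...*..*.**.
count of *: 7

7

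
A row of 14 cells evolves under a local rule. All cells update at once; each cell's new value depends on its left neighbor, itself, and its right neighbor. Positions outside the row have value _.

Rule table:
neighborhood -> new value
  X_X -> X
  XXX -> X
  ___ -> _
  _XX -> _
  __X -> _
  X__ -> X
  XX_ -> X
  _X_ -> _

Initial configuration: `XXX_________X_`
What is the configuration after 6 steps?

______XXX_____

step 1: _XXX_________X
step 2: __XXX_________
step 3: ___XXX________
step 4: ____XXX_______
step 5: _____XXX______
step 6: ______XXX_____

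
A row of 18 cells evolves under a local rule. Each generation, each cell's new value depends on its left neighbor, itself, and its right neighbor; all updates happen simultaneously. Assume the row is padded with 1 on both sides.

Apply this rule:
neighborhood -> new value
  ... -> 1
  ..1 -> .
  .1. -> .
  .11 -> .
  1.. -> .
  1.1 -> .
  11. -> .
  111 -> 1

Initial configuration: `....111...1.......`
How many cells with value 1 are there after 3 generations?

generation 1: .11..1..1...11111.
generation 2: ..........1..111..
generation 3: .11111111.....1...
count of 1: 9

9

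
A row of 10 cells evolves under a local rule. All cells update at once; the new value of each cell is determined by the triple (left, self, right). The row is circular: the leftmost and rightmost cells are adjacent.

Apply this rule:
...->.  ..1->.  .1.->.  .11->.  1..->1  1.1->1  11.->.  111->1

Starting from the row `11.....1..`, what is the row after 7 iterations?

..1.....1.
...1.....1
1...1.....
.1...1....
..1...1...
...1...1..
....1...1.

....1...1.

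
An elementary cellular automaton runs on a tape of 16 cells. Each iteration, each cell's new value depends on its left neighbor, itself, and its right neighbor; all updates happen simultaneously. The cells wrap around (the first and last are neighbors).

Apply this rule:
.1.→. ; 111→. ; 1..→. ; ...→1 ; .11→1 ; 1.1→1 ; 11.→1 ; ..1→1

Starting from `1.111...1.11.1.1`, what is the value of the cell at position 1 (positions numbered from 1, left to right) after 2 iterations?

111.1.11.1111.11
..11.11111..111.
position 1 holds .

.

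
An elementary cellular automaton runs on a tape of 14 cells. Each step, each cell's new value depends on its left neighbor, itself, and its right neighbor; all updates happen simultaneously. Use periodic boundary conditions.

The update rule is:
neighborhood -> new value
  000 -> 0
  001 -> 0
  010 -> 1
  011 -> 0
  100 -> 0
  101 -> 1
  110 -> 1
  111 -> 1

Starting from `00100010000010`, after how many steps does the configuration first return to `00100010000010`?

1

00100010000010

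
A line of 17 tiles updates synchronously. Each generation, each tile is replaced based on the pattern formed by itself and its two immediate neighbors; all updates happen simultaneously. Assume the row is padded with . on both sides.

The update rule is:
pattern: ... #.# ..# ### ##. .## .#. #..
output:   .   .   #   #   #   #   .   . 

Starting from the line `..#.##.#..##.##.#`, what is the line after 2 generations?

.#..##...###.##..
#..###..####.##..

#..###..####.##..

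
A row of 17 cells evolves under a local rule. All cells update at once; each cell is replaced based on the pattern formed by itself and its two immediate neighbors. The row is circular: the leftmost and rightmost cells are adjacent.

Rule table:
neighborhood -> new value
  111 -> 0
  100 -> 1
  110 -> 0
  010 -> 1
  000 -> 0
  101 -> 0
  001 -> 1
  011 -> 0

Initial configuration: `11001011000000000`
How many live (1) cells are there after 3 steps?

5

step 1: 00111000100000001
step 2: 11000101110000011
step 3: 00101100001000100
count of 1: 5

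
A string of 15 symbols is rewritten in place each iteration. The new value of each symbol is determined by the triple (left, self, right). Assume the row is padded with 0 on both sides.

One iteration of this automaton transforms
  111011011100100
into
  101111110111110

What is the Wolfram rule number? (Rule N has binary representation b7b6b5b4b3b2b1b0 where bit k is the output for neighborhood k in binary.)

position 1: 111 → 0  (bit 7 = 0)
position 2: 110 → 1  (bit 6 = 1)
position 3: 101 → 1  (bit 5 = 1)
position 10: 100 → 1  (bit 4 = 1)
position 0: 011 → 1  (bit 3 = 1)
position 12: 010 → 1  (bit 2 = 1)
position 11: 001 → 1  (bit 1 = 1)
position 14: 000 → 0  (bit 0 = 0)
bits b7..b0 = 01111110 = 126

126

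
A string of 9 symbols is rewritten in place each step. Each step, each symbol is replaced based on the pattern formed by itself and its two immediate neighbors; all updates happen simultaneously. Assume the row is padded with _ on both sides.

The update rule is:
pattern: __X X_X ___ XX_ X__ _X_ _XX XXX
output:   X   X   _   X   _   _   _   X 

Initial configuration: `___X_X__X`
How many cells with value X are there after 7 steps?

step 1: __X_X__X_
step 2: _X_X__X__
step 3: X_X__X___
step 4: _X__X____
step 5: X__X_____
step 6: __X______
step 7: _X_______
count of X: 1

1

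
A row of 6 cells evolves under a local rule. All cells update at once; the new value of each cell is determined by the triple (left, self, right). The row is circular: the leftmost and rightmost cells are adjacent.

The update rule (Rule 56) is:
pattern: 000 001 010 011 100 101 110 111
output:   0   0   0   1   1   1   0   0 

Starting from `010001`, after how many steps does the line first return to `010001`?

step 1: 101000
step 2: 010100
step 3: 001010
step 4: 000101
step 5: 100010
step 6: 010001

6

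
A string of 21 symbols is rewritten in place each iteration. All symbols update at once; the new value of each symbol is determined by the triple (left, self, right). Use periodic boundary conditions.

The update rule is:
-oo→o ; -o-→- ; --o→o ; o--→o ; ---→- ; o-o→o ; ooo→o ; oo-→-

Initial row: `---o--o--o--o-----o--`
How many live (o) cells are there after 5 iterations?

12

--o-oo-oo-oo-o---o-o-
-o-oo-oo-oo-o-o-o-o-o
o-oo-oo-oo-o-o-o-o-o-
-oo-oo-oo-o-o-o-o-o-o
oo-oo-oo-o-o-o-o-o-o-
count of o: 12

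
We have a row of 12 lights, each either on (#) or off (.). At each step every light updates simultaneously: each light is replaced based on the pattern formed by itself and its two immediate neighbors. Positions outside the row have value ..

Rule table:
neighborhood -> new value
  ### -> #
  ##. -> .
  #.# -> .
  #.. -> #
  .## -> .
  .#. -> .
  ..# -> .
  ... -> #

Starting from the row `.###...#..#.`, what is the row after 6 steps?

step 1: ..#.##..#..#
step 2: #.....#..#..
step 3: .####..#..##
step 4: ..##.#..#...
step 5: #.....#..###
step 6: .####..#..#.

.####..#..#.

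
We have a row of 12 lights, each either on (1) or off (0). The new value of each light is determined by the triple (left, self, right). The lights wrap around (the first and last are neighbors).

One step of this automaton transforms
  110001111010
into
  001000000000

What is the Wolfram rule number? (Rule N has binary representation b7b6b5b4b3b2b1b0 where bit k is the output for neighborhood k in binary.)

16

position 6: 111 → 0  (bit 7 = 0)
position 1: 110 → 0  (bit 6 = 0)
position 9: 101 → 0  (bit 5 = 0)
position 2: 100 → 1  (bit 4 = 1)
position 0: 011 → 0  (bit 3 = 0)
position 10: 010 → 0  (bit 2 = 0)
position 4: 001 → 0  (bit 1 = 0)
position 3: 000 → 0  (bit 0 = 0)
bits b7..b0 = 00010000 = 16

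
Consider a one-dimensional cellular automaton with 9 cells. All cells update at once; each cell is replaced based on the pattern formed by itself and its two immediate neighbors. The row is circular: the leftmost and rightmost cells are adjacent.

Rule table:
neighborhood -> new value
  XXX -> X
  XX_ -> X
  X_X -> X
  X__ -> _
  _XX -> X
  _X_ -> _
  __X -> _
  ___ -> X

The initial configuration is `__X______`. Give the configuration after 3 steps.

XX_XXXXXX

step 1: X___XXXXX
step 2: X_X_XXXXX
step 3: XX_XXXXXX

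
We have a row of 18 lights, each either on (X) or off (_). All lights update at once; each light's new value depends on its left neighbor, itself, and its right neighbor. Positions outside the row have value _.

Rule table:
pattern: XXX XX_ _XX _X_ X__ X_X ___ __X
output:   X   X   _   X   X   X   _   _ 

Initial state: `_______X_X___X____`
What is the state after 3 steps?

_______XXXX__XX___
________XXXX__XX__
_________XXXX__XX_

_________XXXX__XX_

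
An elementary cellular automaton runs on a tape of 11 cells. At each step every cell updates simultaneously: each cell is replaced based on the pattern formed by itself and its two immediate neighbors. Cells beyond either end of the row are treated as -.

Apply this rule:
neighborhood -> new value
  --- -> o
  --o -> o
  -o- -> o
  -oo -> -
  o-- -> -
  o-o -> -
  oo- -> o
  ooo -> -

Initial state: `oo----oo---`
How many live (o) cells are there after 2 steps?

step 1: -o-ooo-o-oo
step 2: oo---o-o--o
count of o: 5

5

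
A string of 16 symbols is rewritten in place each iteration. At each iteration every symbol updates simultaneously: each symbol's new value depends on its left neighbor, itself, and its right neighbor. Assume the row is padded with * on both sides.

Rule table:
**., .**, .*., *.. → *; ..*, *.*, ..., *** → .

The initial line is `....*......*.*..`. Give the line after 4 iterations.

.**.*.***..*.**.

*...**.....*.**.
**..***....*.**.
.**.*.**...*.**.
.**.*.***..*.**.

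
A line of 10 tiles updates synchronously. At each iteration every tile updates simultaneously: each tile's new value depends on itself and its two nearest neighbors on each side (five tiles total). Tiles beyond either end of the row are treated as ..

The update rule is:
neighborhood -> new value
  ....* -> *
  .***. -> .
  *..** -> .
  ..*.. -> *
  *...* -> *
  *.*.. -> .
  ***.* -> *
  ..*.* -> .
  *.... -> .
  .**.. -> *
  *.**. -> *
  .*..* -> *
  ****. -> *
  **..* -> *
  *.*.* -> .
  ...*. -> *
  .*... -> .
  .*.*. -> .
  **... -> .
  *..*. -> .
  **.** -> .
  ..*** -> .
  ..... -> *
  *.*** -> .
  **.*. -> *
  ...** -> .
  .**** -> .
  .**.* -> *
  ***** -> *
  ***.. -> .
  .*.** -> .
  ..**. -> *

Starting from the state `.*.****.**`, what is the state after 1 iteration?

*....**.**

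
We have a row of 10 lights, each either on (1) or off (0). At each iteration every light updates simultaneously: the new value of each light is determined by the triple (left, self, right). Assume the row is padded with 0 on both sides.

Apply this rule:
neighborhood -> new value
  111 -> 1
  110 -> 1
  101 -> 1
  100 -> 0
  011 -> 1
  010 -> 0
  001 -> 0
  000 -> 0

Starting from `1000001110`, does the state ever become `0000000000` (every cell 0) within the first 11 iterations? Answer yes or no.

0000001110
0000001110  (fixed point — unchanged through iteration 11)
iteration 11 is 0000001110, still not uniform 0

no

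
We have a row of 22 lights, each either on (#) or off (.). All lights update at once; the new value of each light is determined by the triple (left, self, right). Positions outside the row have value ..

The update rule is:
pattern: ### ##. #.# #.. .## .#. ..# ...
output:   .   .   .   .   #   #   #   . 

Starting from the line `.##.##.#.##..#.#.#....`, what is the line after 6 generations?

#.#.#..##.##.#.##.....

generation 1: ##..#..#.#..##.#.#....
generation 2: #..##.##.#.##..#.#....
generation 3: #.##..#..#.#..##.#....
generation 4: #.#..##.##.#.##..#....
generation 5: #.#.##..#..#.#..##....
generation 6: #.#.#..##.##.#.##.....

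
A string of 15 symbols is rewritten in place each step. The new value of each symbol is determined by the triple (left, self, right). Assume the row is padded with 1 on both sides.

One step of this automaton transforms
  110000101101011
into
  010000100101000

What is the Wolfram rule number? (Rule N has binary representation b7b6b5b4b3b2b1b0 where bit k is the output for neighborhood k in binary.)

68

position 0: 111 → 0  (bit 7 = 0)
position 1: 110 → 1  (bit 6 = 1)
position 7: 101 → 0  (bit 5 = 0)
position 2: 100 → 0  (bit 4 = 0)
position 8: 011 → 0  (bit 3 = 0)
position 6: 010 → 1  (bit 2 = 1)
position 5: 001 → 0  (bit 1 = 0)
position 3: 000 → 0  (bit 0 = 0)
bits b7..b0 = 01000100 = 68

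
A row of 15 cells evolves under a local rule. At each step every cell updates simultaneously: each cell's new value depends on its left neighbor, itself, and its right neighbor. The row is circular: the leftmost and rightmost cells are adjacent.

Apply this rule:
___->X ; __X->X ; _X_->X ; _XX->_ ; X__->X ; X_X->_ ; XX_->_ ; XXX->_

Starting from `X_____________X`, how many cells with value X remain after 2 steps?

2

_XXXXXXXXXXXXX_
X_____________X
count of X: 2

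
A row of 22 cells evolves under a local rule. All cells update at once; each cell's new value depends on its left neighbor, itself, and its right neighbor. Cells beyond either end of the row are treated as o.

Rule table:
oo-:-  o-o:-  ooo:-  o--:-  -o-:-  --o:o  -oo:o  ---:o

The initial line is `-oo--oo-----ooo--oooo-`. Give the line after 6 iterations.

-ooo---oo--oo-----ooo-

iteration 1: -o--oo--ooooo---oo----
iteration 2: ---oo--oo-----ooo--ooo
iteration 3: -ooo--oo--ooooo---oo--
iteration 4: -o---oo--oo-----ooo--o
iteration 5: ---ooo--oo--ooooo---oo
iteration 6: -ooo---oo--oo-----ooo-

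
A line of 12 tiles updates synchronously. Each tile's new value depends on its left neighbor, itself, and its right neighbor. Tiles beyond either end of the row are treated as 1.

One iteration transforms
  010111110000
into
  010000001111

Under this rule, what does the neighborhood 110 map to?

0

At position 7 the neighborhood is 110; the next row has 0 there.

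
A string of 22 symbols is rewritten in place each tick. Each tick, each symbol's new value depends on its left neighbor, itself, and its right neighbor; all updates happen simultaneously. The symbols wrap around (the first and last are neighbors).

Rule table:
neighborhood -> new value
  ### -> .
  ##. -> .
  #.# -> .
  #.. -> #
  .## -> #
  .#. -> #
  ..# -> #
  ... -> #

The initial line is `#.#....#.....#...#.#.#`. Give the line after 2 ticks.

..################.#.#
###................#.#

###................#.#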